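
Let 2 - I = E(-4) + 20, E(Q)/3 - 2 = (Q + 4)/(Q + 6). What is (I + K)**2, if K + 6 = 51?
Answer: 441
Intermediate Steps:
E(Q) = 6 + 3*(4 + Q)/(6 + Q) (E(Q) = 6 + 3*((Q + 4)/(Q + 6)) = 6 + 3*((4 + Q)/(6 + Q)) = 6 + 3*(4 + Q)/(6 + Q))
K = 45 (K = -6 + 51 = 45)
I = -24 (I = 2 - (3*(16 + 3*(-4))/(6 - 4) + 20) = 2 - (3*(16 - 12)/2 + 20) = 2 - (3*(1/2)*4 + 20) = 2 - (6 + 20) = 2 - 1*26 = 2 - 26 = -24)
(I + K)**2 = (-24 + 45)**2 = 21**2 = 441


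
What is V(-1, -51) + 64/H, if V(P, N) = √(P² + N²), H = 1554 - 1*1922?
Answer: -4/23 + √2602 ≈ 50.836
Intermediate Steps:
H = -368 (H = 1554 - 1922 = -368)
V(P, N) = √(N² + P²)
V(-1, -51) + 64/H = √((-51)² + (-1)²) + 64/(-368) = √(2601 + 1) + 64*(-1/368) = √2602 - 4/23 = -4/23 + √2602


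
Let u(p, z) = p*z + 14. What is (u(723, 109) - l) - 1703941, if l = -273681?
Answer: -1351439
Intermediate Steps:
u(p, z) = 14 + p*z
(u(723, 109) - l) - 1703941 = ((14 + 723*109) - 1*(-273681)) - 1703941 = ((14 + 78807) + 273681) - 1703941 = (78821 + 273681) - 1703941 = 352502 - 1703941 = -1351439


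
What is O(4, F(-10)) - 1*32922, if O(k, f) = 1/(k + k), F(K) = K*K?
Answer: -263375/8 ≈ -32922.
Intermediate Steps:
F(K) = K²
O(k, f) = 1/(2*k)
O(4, F(-10)) - 1*32922 = (½)/4 - 1*32922 = (½)*(¼) - 32922 = ⅛ - 32922 = -263375/8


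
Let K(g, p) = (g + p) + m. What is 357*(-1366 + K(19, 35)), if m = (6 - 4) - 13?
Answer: -472311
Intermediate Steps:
m = -11 (m = 2 - 13 = -11)
K(g, p) = -11 + g + p (K(g, p) = (g + p) - 11 = -11 + g + p)
357*(-1366 + K(19, 35)) = 357*(-1366 + (-11 + 19 + 35)) = 357*(-1366 + 43) = 357*(-1323) = -472311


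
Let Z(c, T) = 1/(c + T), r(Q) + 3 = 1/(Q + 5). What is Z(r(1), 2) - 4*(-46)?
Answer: 914/5 ≈ 182.80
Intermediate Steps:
r(Q) = -3 + 1/(5 + Q) (r(Q) = -3 + 1/(Q + 5) = -3 + 1/(5 + Q))
Z(c, T) = 1/(T + c)
Z(r(1), 2) - 4*(-46) = 1/(2 + (-14 - 3*1)/(5 + 1)) - 4*(-46) = 1/(2 + (-14 - 3)/6) + 184 = 1/(2 + (⅙)*(-17)) + 184 = 1/(2 - 17/6) + 184 = 1/(-⅚) + 184 = -6/5 + 184 = 914/5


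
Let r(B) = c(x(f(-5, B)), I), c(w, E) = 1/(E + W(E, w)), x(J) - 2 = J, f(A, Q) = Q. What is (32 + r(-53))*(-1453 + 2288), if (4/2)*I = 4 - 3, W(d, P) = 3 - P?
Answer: 2914150/109 ≈ 26735.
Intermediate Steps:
x(J) = 2 + J
I = ½ (I = (4 - 3)/2 = (½)*1 = ½ ≈ 0.50000)
c(w, E) = 1/(3 + E - w) (c(w, E) = 1/(E + (3 - w)) = 1/(3 + E - w))
r(B) = 1/(3/2 - B) (r(B) = 1/(3 + ½ - (2 + B)) = 1/(3 + ½ + (-2 - B)) = 1/(3/2 - B))
(32 + r(-53))*(-1453 + 2288) = (32 - 2/(-3 + 2*(-53)))*(-1453 + 2288) = (32 - 2/(-3 - 106))*835 = (32 - 2/(-109))*835 = (32 - 2*(-1/109))*835 = (32 + 2/109)*835 = (3490/109)*835 = 2914150/109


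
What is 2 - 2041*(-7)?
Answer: 14289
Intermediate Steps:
2 - 2041*(-7) = 2 - 157*(-91) = 2 + 14287 = 14289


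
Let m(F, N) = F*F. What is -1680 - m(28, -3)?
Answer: -2464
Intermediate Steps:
m(F, N) = F²
-1680 - m(28, -3) = -1680 - 1*28² = -1680 - 1*784 = -1680 - 784 = -2464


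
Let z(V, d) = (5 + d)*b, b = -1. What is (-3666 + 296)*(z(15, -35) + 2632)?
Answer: -8970940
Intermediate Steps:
z(V, d) = -5 - d (z(V, d) = (5 + d)*(-1) = -5 - d)
(-3666 + 296)*(z(15, -35) + 2632) = (-3666 + 296)*((-5 - 1*(-35)) + 2632) = -3370*((-5 + 35) + 2632) = -3370*(30 + 2632) = -3370*2662 = -8970940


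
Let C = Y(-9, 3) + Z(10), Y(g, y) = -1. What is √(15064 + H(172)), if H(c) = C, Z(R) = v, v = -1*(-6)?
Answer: √15069 ≈ 122.76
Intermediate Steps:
v = 6
Z(R) = 6
C = 5 (C = -1 + 6 = 5)
H(c) = 5
√(15064 + H(172)) = √(15064 + 5) = √15069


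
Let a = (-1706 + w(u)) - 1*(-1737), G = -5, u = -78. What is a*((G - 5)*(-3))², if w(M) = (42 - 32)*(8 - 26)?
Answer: -134100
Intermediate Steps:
w(M) = -180 (w(M) = 10*(-18) = -180)
a = -149 (a = (-1706 - 180) - 1*(-1737) = -1886 + 1737 = -149)
a*((G - 5)*(-3))² = -149*9*(-5 - 5)² = -149*(-10*(-3))² = -149*30² = -149*900 = -134100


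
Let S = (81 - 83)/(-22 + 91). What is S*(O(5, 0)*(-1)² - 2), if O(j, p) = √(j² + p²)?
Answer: -2/23 ≈ -0.086957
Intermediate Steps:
S = -2/69 ≈ -0.028986
S*(O(5, 0)*(-1)² - 2) = -2*(√(5² + 0²)*(-1)² - 2)/69 = -2*(√(25 + 0)*1 - 2)/69 = -2*(√25*1 - 2)/69 = -2*(5*1 - 2)/69 = -2*(5 - 2)/69 = -2/69*3 = -2/23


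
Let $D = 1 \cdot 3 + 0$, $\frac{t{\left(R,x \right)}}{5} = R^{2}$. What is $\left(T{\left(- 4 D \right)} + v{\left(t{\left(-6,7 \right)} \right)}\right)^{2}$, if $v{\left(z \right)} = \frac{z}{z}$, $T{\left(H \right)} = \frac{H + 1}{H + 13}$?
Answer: $100$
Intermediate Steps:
$t{\left(R,x \right)} = 5 R^{2}$
$D = 3$ ($D = 3 + 0 = 3$)
$T{\left(H \right)} = \frac{1 + H}{13 + H}$
$v{\left(z \right)} = 1$
$\left(T{\left(- 4 D \right)} + v{\left(t{\left(-6,7 \right)} \right)}\right)^{2} = \left(\frac{1 - 12}{13 - 12} + 1\right)^{2} = \left(1^{-1} \left(-11\right) + 1\right)^{2} = \left(1 \left(-11\right) + 1\right)^{2} = \left(-11 + 1\right)^{2} = \left(-10\right)^{2} = 100$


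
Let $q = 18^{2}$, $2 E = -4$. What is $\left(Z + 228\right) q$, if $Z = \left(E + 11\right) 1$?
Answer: $76788$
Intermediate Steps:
$E = -2$ ($E = \frac{1}{2} \left(-4\right) = -2$)
$Z = 9$ ($Z = \left(-2 + 11\right) 1 = 9 \cdot 1 = 9$)
$q = 324$
$\left(Z + 228\right) q = \left(9 + 228\right) 324 = 237 \cdot 324 = 76788$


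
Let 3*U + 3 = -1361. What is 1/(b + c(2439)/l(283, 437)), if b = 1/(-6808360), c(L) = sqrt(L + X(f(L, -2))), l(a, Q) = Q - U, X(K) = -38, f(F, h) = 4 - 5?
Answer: 3642472600/200165249 ≈ 18.197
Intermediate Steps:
U = -1364/3 (U = -1 + (1/3)*(-1361) = -1 - 1361/3 = -1364/3 ≈ -454.67)
f(F, h) = -1
l(a, Q) = 1364/3 + Q (l(a, Q) = Q - 1*(-1364/3) = Q + 1364/3 = 1364/3 + Q)
c(L) = sqrt(-38 + L) (c(L) = sqrt(L - 38) = sqrt(-38 + L))
b = -1/6808360 ≈ -1.4688e-7
1/(b + c(2439)/l(283, 437)) = 1/(-1/6808360 + sqrt(-38 + 2439)/(1364/3 + 437)) = 1/(-1/6808360 + sqrt(2401)/(2675/3)) = 1/(-1/6808360 + 49*(3/2675)) = 1/(-1/6808360 + 147/2675) = 1/(200165249/3642472600) = 3642472600/200165249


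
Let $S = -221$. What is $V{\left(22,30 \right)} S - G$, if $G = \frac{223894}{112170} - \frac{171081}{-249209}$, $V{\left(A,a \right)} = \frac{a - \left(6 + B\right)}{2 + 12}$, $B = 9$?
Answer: $- \frac{46858285515287}{195676414710} \approx -239.47$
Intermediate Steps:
$V{\left(A,a \right)} = - \frac{15}{14} + \frac{a}{14}$ ($V{\left(A,a \right)} = \frac{a - 15}{2 + 12} = \frac{a - 15}{14} = \left(a - 15\right) \frac{1}{14} = \left(-15 + a\right) \frac{1}{14} = - \frac{15}{14} + \frac{a}{14}$)
$G = \frac{37493277808}{13976886765}$ ($G = 223894 \cdot \frac{1}{112170} - - \frac{171081}{249209} = \frac{111947}{56085} + \frac{171081}{249209} = \frac{37493277808}{13976886765} \approx 2.6825$)
$V{\left(22,30 \right)} S - G = \left(- \frac{15}{14} + \frac{1}{14} \cdot 30\right) \left(-221\right) - \frac{37493277808}{13976886765} = \left(- \frac{15}{14} + \frac{15}{7}\right) \left(-221\right) - \frac{37493277808}{13976886765} = \frac{15}{14} \left(-221\right) - \frac{37493277808}{13976886765} = - \frac{3315}{14} - \frac{37493277808}{13976886765} = - \frac{46858285515287}{195676414710}$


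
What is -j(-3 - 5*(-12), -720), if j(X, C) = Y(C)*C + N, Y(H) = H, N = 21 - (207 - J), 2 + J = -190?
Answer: -518022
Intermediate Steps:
J = -192 (J = -2 - 190 = -192)
N = -378 (N = 21 - (207 - 1*(-192)) = 21 - (207 + 192) = 21 - 1*399 = 21 - 399 = -378)
j(X, C) = -378 + C**2 (j(X, C) = C*C - 378 = C**2 - 378 = -378 + C**2)
-j(-3 - 5*(-12), -720) = -(-378 + (-720)**2) = -(-378 + 518400) = -1*518022 = -518022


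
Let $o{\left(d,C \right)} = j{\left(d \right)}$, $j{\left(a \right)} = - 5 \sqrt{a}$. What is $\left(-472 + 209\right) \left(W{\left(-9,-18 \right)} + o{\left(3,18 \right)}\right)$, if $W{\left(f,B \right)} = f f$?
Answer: $-21303 + 1315 \sqrt{3} \approx -19025.0$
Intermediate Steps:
$W{\left(f,B \right)} = f^{2}$
$o{\left(d,C \right)} = - 5 \sqrt{d}$
$\left(-472 + 209\right) \left(W{\left(-9,-18 \right)} + o{\left(3,18 \right)}\right) = \left(-472 + 209\right) \left(\left(-9\right)^{2} - 5 \sqrt{3}\right) = - 263 \left(81 - 5 \sqrt{3}\right) = -21303 + 1315 \sqrt{3}$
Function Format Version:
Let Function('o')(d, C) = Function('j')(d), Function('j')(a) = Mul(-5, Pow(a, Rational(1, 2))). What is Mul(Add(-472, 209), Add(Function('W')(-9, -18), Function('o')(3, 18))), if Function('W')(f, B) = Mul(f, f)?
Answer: Add(-21303, Mul(1315, Pow(3, Rational(1, 2)))) ≈ -19025.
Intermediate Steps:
Function('W')(f, B) = Pow(f, 2)
Function('o')(d, C) = Mul(-5, Pow(d, Rational(1, 2)))
Mul(Add(-472, 209), Add(Function('W')(-9, -18), Function('o')(3, 18))) = Mul(Add(-472, 209), Add(Pow(-9, 2), Mul(-5, Pow(3, Rational(1, 2))))) = Mul(-263, Add(81, Mul(-5, Pow(3, Rational(1, 2))))) = Add(-21303, Mul(1315, Pow(3, Rational(1, 2))))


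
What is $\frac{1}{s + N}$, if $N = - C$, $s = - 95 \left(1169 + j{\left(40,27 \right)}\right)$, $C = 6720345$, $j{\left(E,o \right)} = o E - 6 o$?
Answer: $- \frac{1}{6918610} \approx -1.4454 \cdot 10^{-7}$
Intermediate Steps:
$j{\left(E,o \right)} = - 6 o + E o$ ($j{\left(E,o \right)} = E o - 6 o = - 6 o + E o$)
$s = -198265$ ($s = - 95 \left(1169 + 27 \left(-6 + 40\right)\right) = - 95 \left(1169 + 27 \cdot 34\right) = - 95 \left(1169 + 918\right) = \left(-95\right) 2087 = -198265$)
$N = -6720345$ ($N = \left(-1\right) 6720345 = -6720345$)
$\frac{1}{s + N} = \frac{1}{-198265 - 6720345} = \frac{1}{-6918610} = - \frac{1}{6918610}$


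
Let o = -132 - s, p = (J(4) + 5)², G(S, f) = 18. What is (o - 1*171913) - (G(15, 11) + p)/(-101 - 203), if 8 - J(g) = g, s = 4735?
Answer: -53741021/304 ≈ -1.7678e+5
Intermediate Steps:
J(g) = 8 - g
p = 81 (p = ((8 - 1*4) + 5)² = ((8 - 4) + 5)² = (4 + 5)² = 9² = 81)
o = -4867 (o = -132 - 1*4735 = -132 - 4735 = -4867)
(o - 1*171913) - (G(15, 11) + p)/(-101 - 203) = (-4867 - 1*171913) - (18 + 81)/(-101 - 203) = (-4867 - 171913) - 99/(-304) = -176780 - (-1)*99/304 = -176780 - 1*(-99/304) = -176780 + 99/304 = -53741021/304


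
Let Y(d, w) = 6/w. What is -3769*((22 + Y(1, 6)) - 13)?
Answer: -37690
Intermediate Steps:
-3769*((22 + Y(1, 6)) - 13) = -3769*((22 + 6/6) - 13) = -3769*((22 + 6*(⅙)) - 13) = -3769*((22 + 1) - 13) = -3769*(23 - 13) = -3769*10 = -37690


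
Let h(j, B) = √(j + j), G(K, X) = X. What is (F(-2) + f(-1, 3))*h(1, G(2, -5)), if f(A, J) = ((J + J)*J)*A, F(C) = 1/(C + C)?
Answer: -73*√2/4 ≈ -25.809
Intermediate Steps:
F(C) = 1/(2*C)
h(j, B) = √2*√j (h(j, B) = √(2*j) = √2*√j)
f(A, J) = 2*A*J² (f(A, J) = ((2*J)*J)*A = (2*J²)*A = 2*A*J²)
(F(-2) + f(-1, 3))*h(1, G(2, -5)) = ((½)/(-2) + 2*(-1)*3²)*(√2*√1) = ((½)*(-½) + 2*(-1)*9)*(√2*1) = (-¼ - 18)*√2 = -73*√2/4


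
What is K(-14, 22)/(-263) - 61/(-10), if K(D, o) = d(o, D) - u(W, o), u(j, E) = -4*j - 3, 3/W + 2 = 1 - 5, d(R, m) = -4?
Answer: 16073/2630 ≈ 6.1114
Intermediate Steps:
W = -½ (W = 3/(-2 + (1 - 5)) = 3/(-2 - 4) = 3/(-6) = 3*(-⅙) = -½ ≈ -0.50000)
u(j, E) = -3 - 4*j
K(D, o) = -3 (K(D, o) = -4 - (-3 - 4*(-½)) = -4 - (-3 + 2) = -4 - 1*(-1) = -4 + 1 = -3)
K(-14, 22)/(-263) - 61/(-10) = -3/(-263) - 61/(-10) = -3*(-1/263) - 61*(-⅒) = 3/263 + 61/10 = 16073/2630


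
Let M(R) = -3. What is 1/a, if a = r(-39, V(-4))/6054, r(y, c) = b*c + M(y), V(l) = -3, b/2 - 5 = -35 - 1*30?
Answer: 2018/119 ≈ 16.958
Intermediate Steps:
b = -120 (b = 10 + 2*(-35 - 1*30) = 10 + 2*(-35 - 30) = 10 + 2*(-65) = 10 - 130 = -120)
r(y, c) = -3 - 120*c (r(y, c) = -120*c - 3 = -3 - 120*c)
a = 119/2018 (a = (-3 - 120*(-3))/6054 = (-3 + 360)*(1/6054) = 357*(1/6054) = 119/2018 ≈ 0.058969)
1/a = 1/(119/2018) = 2018/119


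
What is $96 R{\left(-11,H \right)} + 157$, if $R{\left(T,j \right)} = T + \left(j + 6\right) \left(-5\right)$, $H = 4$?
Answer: $-5699$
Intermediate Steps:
$R{\left(T,j \right)} = -30 + T - 5 j$ ($R{\left(T,j \right)} = T + \left(6 + j\right) \left(-5\right) = T - \left(30 + 5 j\right) = -30 + T - 5 j$)
$96 R{\left(-11,H \right)} + 157 = 96 \left(-30 - 11 - 20\right) + 157 = 96 \left(-61\right) + 157 = -5856 + 157 = -5699$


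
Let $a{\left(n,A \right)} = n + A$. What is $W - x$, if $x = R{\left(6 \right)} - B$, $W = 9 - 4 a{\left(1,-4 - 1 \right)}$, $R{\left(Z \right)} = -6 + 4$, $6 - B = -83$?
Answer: $116$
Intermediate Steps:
$B = 89$ ($B = 6 - -83 = 6 + 83 = 89$)
$R{\left(Z \right)} = -2$
$a{\left(n,A \right)} = A + n$
$W = 25$ ($W = 9 - 4 \left(\left(-4 - 1\right) + 1\right) = 9 - 4 \left(-5 + 1\right) = 9 - -16 = 9 + 16 = 25$)
$x = -91$ ($x = -2 - 89 = -91$)
$W - x = 25 - -91 = 25 + 91 = 116$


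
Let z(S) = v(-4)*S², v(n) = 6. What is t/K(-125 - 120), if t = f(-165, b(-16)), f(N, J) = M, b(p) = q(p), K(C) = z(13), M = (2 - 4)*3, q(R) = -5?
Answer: -1/169 ≈ -0.0059172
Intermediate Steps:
z(S) = 6*S²
M = -6 (M = -2*3 = -6)
K(C) = 1014 (K(C) = 6*13² = 6*169 = 1014)
b(p) = -5
f(N, J) = -6
t = -6
t/K(-125 - 120) = -6/1014 = -6*1/1014 = -1/169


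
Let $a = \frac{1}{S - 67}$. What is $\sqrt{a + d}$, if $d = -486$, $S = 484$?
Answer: $\frac{i \sqrt{84509637}}{417} \approx 22.045 i$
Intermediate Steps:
$a = \frac{1}{417}$ ($a = \frac{1}{484 - 67} = \frac{1}{417} \approx 0.0023981$)
$\sqrt{a + d} = \sqrt{\frac{1}{417} - 486} = \sqrt{- \frac{202661}{417}} = \frac{i \sqrt{84509637}}{417}$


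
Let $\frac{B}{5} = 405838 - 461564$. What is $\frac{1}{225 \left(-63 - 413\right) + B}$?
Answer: $- \frac{1}{385730} \approx -2.5925 \cdot 10^{-6}$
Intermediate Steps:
$B = -278630$ ($B = 5 \left(405838 - 461564\right) = 5 \left(-55726\right) = -278630$)
$\frac{1}{225 \left(-63 - 413\right) + B} = \frac{1}{225 \left(-63 - 413\right) - 278630} = \frac{1}{225 \left(-476\right) - 278630} = \frac{1}{-107100 - 278630} = \frac{1}{-385730} = - \frac{1}{385730}$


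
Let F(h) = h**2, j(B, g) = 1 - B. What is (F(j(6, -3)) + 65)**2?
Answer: 8100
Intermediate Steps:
(F(j(6, -3)) + 65)**2 = ((1 - 1*6)**2 + 65)**2 = ((1 - 6)**2 + 65)**2 = ((-5)**2 + 65)**2 = (25 + 65)**2 = 90**2 = 8100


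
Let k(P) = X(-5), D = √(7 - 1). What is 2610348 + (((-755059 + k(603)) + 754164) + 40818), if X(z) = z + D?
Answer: 2650266 + √6 ≈ 2.6503e+6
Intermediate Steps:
D = √6 ≈ 2.4495
X(z) = z + √6
k(P) = -5 + √6
2610348 + (((-755059 + k(603)) + 754164) + 40818) = 2610348 + (((-755059 + (-5 + √6)) + 754164) + 40818) = 2610348 + (((-755064 + √6) + 754164) + 40818) = 2610348 + ((-900 + √6) + 40818) = 2610348 + (39918 + √6) = 2650266 + √6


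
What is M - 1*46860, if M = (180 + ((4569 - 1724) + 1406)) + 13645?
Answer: -28784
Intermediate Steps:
M = 18076 (M = (180 + (2845 + 1406)) + 13645 = (180 + 4251) + 13645 = 4431 + 13645 = 18076)
M - 1*46860 = 18076 - 1*46860 = 18076 - 46860 = -28784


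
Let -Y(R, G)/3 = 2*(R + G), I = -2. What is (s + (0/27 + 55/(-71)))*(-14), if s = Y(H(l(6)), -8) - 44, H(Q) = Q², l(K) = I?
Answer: 20650/71 ≈ 290.85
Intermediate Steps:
l(K) = -2
Y(R, G) = -6*G - 6*R (Y(R, G) = -6*(R + G) = -6*(G + R) = -3*(2*G + 2*R) = -6*G - 6*R)
s = -20 (s = (-6*(-8) - 6*(-2)²) - 44 = (48 - 6*4) - 44 = (48 - 24) - 44 = 24 - 44 = -20)
(s + (0/27 + 55/(-71)))*(-14) = (-20 + (0/27 + 55/(-71)))*(-14) = (-20 + (0*(1/27) + 55*(-1/71)))*(-14) = (-20 + (0 - 55/71))*(-14) = (-20 - 55/71)*(-14) = -1475/71*(-14) = 20650/71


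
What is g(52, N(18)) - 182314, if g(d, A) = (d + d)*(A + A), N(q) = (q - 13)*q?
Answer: -163594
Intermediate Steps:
N(q) = q*(-13 + q) (N(q) = (-13 + q)*q = q*(-13 + q))
g(d, A) = 4*A*d (g(d, A) = (2*d)*(2*A) = 4*A*d)
g(52, N(18)) - 182314 = 4*(18*(-13 + 18))*52 - 182314 = 4*(18*5)*52 - 182314 = 4*90*52 - 182314 = 18720 - 182314 = -163594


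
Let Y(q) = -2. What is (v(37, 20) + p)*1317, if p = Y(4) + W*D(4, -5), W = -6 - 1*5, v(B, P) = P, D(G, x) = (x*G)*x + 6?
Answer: -1511916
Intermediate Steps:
D(G, x) = 6 + G*x² (D(G, x) = (G*x)*x + 6 = G*x² + 6 = 6 + G*x²)
W = -11 (W = -6 - 5 = -11)
p = -1168 (p = -2 - 11*(6 + 4*(-5)²) = -2 - 11*(6 + 4*25) = -2 - 11*(6 + 100) = -2 - 11*106 = -2 - 1166 = -1168)
(v(37, 20) + p)*1317 = (20 - 1168)*1317 = -1148*1317 = -1511916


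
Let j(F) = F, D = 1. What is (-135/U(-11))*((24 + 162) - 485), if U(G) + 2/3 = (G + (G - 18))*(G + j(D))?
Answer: 121095/1198 ≈ 101.08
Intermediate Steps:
U(G) = -2/3 + (1 + G)*(-18 + 2*G) (U(G) = -2/3 + (G + (G - 18))*(G + 1) = -2/3 + (G + (-18 + G))*(1 + G) = -2/3 + (-18 + 2*G)*(1 + G) = -2/3 + (1 + G)*(-18 + 2*G))
(-135/U(-11))*((24 + 162) - 485) = (-135/(-56/3 - 16*(-11) + 2*(-11)**2))*((24 + 162) - 485) = (-135/(-56/3 + 176 + 2*121))*(186 - 485) = -135/(-56/3 + 176 + 242)*(-299) = -135/1198/3*(-299) = -135*3/1198*(-299) = -405/1198*(-299) = 121095/1198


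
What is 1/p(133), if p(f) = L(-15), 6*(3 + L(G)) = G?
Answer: -2/11 ≈ -0.18182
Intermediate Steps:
L(G) = -3 + G/6
p(f) = -11/2 (p(f) = -3 + (⅙)*(-15) = -3 - 5/2 = -11/2)
1/p(133) = 1/(-11/2) = -2/11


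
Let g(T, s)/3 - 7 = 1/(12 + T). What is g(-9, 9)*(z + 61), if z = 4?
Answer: 1430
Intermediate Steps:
g(T, s) = 21 + 3/(12 + T)
g(-9, 9)*(z + 61) = (3*(85 + 7*(-9))/(12 - 9))*(4 + 61) = (3*(85 - 63)/3)*65 = (3*(1/3)*22)*65 = 22*65 = 1430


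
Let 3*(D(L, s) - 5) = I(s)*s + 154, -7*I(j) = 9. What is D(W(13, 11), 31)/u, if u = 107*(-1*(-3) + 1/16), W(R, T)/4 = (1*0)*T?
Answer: 14464/110103 ≈ 0.13137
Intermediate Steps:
I(j) = -9/7 (I(j) = -⅐*9 = -9/7)
W(R, T) = 0 (W(R, T) = 4*((1*0)*T) = 4*(0*T) = 4*0 = 0)
D(L, s) = 169/3 - 3*s/7 (D(L, s) = 5 + (-9*s/7 + 154)/3 = 5 + (154 - 9*s/7)/3 = 5 + (154/3 - 3*s/7) = 169/3 - 3*s/7)
u = 5243/16 (u = 107*(3 + 1*(1/16)) = 107*(3 + 1/16) = 107*(49/16) = 5243/16 ≈ 327.69)
D(W(13, 11), 31)/u = (169/3 - 3/7*31)/(5243/16) = (169/3 - 93/7)*(16/5243) = (904/21)*(16/5243) = 14464/110103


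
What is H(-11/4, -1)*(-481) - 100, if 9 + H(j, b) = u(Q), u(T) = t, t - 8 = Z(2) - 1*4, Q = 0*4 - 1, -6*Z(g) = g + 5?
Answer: 17197/6 ≈ 2866.2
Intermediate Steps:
Z(g) = -⅚ - g/6 (Z(g) = -(g + 5)/6 = -(5 + g)/6 = -⅚ - g/6)
Q = -1 (Q = 0 - 1 = -1)
t = 17/6 (t = 8 + ((-⅚ - ⅙*2) - 1*4) = 8 + ((-⅚ - ⅓) - 4) = 8 + (-7/6 - 4) = 8 - 31/6 = 17/6 ≈ 2.8333)
u(T) = 17/6
H(j, b) = -37/6 (H(j, b) = -9 + 17/6 = -37/6)
H(-11/4, -1)*(-481) - 100 = -37/6*(-481) - 100 = 17797/6 - 100 = 17197/6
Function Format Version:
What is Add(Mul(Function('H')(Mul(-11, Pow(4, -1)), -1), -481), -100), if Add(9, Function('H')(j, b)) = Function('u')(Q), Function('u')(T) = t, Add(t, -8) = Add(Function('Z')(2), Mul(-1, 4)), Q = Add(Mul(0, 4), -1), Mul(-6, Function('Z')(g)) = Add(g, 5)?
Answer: Rational(17197, 6) ≈ 2866.2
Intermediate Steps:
Function('Z')(g) = Add(Rational(-5, 6), Mul(Rational(-1, 6), g)) (Function('Z')(g) = Mul(Rational(-1, 6), Add(g, 5)) = Mul(Rational(-1, 6), Add(5, g)) = Add(Rational(-5, 6), Mul(Rational(-1, 6), g)))
Q = -1 (Q = Add(0, -1) = -1)
t = Rational(17, 6) (t = Add(8, Add(Add(Rational(-5, 6), Mul(Rational(-1, 6), 2)), Mul(-1, 4))) = Add(8, Add(Add(Rational(-5, 6), Rational(-1, 3)), -4)) = Add(8, Add(Rational(-7, 6), -4)) = Add(8, Rational(-31, 6)) = Rational(17, 6) ≈ 2.8333)
Function('u')(T) = Rational(17, 6)
Function('H')(j, b) = Rational(-37, 6) (Function('H')(j, b) = Add(-9, Rational(17, 6)) = Rational(-37, 6))
Add(Mul(Function('H')(Mul(-11, Pow(4, -1)), -1), -481), -100) = Add(Mul(Rational(-37, 6), -481), -100) = Add(Rational(17797, 6), -100) = Rational(17197, 6)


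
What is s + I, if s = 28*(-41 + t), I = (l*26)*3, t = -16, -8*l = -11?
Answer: -5955/4 ≈ -1488.8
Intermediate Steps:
l = 11/8 (l = -⅛*(-11) = 11/8 ≈ 1.3750)
I = 429/4 (I = ((11/8)*26)*3 = (143/4)*3 = 429/4 ≈ 107.25)
s = -1596 (s = 28*(-41 - 16) = 28*(-57) = -1596)
s + I = -1596 + 429/4 = -5955/4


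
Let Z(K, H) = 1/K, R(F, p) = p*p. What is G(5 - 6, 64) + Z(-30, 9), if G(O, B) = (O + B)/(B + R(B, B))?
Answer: -227/12480 ≈ -0.018189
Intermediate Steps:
R(F, p) = p**2
G(O, B) = (B + O)/(B + B**2) (G(O, B) = (O + B)/(B + B**2) = (B + O)/(B + B**2))
G(5 - 6, 64) + Z(-30, 9) = (64 + (5 - 6))/(64*(1 + 64)) + 1/(-30) = (1/64)*(64 - 1)/65 - 1/30 = (1/64)*(1/65)*63 - 1/30 = 63/4160 - 1/30 = -227/12480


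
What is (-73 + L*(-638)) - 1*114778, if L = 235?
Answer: -264781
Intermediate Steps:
(-73 + L*(-638)) - 1*114778 = (-73 + 235*(-638)) - 1*114778 = (-73 - 149930) - 114778 = -150003 - 114778 = -264781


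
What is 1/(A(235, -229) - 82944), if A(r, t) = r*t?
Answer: -1/136759 ≈ -7.3121e-6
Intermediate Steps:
1/(A(235, -229) - 82944) = 1/(235*(-229) - 82944) = 1/(-53815 - 82944) = 1/(-136759) = -1/136759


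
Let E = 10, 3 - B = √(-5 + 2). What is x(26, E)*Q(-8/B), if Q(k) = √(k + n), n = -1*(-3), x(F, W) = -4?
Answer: -4*√((1 - 3*I*√3)/(3 - I*√3)) ≈ -4.4967 + 2.0543*I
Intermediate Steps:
B = 3 - I*√3 (B = 3 - √(-5 + 2) = 3 - √(-3) = 3 - I*√3 ≈ 3.0 - 1.732*I)
n = 3
Q(k) = √(3 + k) (Q(k) = √(k + 3) = √(3 + k))
x(26, E)*Q(-8/B) = -4*√(3 - 8/(3 - I*√3))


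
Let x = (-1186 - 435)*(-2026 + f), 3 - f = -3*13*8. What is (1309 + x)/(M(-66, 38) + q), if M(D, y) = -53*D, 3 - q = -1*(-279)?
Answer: 1387420/1611 ≈ 861.22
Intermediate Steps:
f = 315 (f = 3 - (-3*13)*8 = 3 - (-39)*8 = 3 - 1*(-312) = 3 + 312 = 315)
q = -276 (q = 3 - (-1)*(-279) = 3 - 1*279 = 3 - 279 = -276)
x = 2773531 (x = (-1186 - 435)*(-2026 + 315) = -1621*(-1711) = 2773531)
(1309 + x)/(M(-66, 38) + q) = (1309 + 2773531)/(-53*(-66) - 276) = 2774840/(3498 - 276) = 2774840/3222 = 2774840*(1/3222) = 1387420/1611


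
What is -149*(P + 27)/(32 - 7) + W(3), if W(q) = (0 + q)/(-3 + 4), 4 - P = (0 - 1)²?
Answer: -879/5 ≈ -175.80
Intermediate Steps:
P = 3 (P = 4 - (0 - 1)² = 4 - 1*(-1)² = 4 - 1*1 = 4 - 1 = 3)
W(q) = q (W(q) = q/1 = q*1 = q)
-149*(P + 27)/(32 - 7) + W(3) = -149*(3 + 27)/(32 - 7) + 3 = -4470/25 + 3 = -149*6/5 + 3 = -894/5 + 3 = -879/5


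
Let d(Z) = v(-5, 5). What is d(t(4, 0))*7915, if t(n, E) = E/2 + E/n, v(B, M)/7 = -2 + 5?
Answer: 166215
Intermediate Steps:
v(B, M) = 21 (v(B, M) = 7*(-2 + 5) = 7*3 = 21)
t(n, E) = E/2 + E/n (t(n, E) = E*(1/2) + E/n = E/2 + E/n)
d(Z) = 21
d(t(4, 0))*7915 = 21*7915 = 166215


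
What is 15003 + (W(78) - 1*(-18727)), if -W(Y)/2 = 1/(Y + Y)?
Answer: 2630939/78 ≈ 33730.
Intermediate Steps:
W(Y) = -1/Y (W(Y) = -2/(Y + Y) = -2*1/(2*Y) = -1/Y)
15003 + (W(78) - 1*(-18727)) = 15003 + (-1/78 - 1*(-18727)) = 15003 + (-1*1/78 + 18727) = 15003 + (-1/78 + 18727) = 15003 + 1460705/78 = 2630939/78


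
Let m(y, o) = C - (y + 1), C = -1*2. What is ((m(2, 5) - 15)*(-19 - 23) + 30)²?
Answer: 756900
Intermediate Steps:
C = -2
m(y, o) = -3 - y (m(y, o) = -2 - (y + 1) = -2 - (1 + y) = -2 + (-1 - y) = -3 - y)
((m(2, 5) - 15)*(-19 - 23) + 30)² = (((-3 - 1*2) - 15)*(-19 - 23) + 30)² = (((-3 - 2) - 15)*(-42) + 30)² = ((-5 - 15)*(-42) + 30)² = (-20*(-42) + 30)² = (840 + 30)² = 870² = 756900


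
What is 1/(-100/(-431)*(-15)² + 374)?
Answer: 431/183694 ≈ 0.0023463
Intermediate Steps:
1/(-100/(-431)*(-15)² + 374) = 1/(-100*(-1/431)*225 + 374) = 1/((100/431)*225 + 374) = 1/(22500/431 + 374) = 1/(183694/431) = 431/183694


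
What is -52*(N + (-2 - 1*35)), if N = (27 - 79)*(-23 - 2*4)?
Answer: -81900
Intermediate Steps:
N = 1612 (N = -52*(-23 - 8) = -52*(-31) = 1612)
-52*(N + (-2 - 1*35)) = -52*(1612 + (-2 - 1*35)) = -52*(1612 + (-2 - 35)) = -52*(1612 - 37) = -52*1575 = -81900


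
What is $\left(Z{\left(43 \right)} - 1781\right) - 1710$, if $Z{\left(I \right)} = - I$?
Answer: $-3534$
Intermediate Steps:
$\left(Z{\left(43 \right)} - 1781\right) - 1710 = \left(\left(-1\right) 43 - 1781\right) - 1710 = \left(-43 - 1781\right) - 1710 = -1824 - 1710 = -3534$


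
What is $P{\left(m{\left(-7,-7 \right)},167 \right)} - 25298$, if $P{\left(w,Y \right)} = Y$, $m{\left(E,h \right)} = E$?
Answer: $-25131$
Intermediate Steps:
$P{\left(m{\left(-7,-7 \right)},167 \right)} - 25298 = 167 - 25298 = -25131$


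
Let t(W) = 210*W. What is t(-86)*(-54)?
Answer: 975240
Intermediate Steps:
t(-86)*(-54) = (210*(-86))*(-54) = -18060*(-54) = 975240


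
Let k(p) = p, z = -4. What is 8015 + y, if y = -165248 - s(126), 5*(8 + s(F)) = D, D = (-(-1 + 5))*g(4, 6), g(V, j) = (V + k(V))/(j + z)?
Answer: -786109/5 ≈ -1.5722e+5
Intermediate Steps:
g(V, j) = 2*V/(-4 + j) (g(V, j) = (V + V)/(j - 4) = (2*V)/(-4 + j) = 2*V/(-4 + j))
D = -16 (D = (-(-1 + 5))*(2*4/(-4 + 6)) = (-1*4)*(2*4/2) = -8*4/2 = -4*4 = -16)
s(F) = -56/5 (s(F) = -8 + (⅕)*(-16) = -8 - 16/5 = -56/5)
y = -826184/5 (y = -165248 - 1*(-56/5) = -165248 + 56/5 = -826184/5 ≈ -1.6524e+5)
8015 + y = 8015 - 826184/5 = -786109/5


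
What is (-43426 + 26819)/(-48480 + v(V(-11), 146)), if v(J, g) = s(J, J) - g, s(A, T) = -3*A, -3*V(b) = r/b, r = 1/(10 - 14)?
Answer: 730708/2139543 ≈ 0.34153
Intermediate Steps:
r = -¼ (r = 1/(-4) = -¼ ≈ -0.25000)
V(b) = 1/(12*b) (V(b) = -(-1)/(12*b) = 1/(12*b))
v(J, g) = -g - 3*J (v(J, g) = -3*J - g = -g - 3*J)
(-43426 + 26819)/(-48480 + v(V(-11), 146)) = (-43426 + 26819)/(-48480 + (-1*146 - 1/(4*(-11)))) = -16607/(-48480 + (-146 - (-1)/(4*11))) = -16607/(-48480 + (-146 - 3*(-1/132))) = -16607/(-48480 + (-146 + 1/44)) = -16607/(-48480 - 6423/44) = -16607/(-2139543/44) = -16607*(-44/2139543) = 730708/2139543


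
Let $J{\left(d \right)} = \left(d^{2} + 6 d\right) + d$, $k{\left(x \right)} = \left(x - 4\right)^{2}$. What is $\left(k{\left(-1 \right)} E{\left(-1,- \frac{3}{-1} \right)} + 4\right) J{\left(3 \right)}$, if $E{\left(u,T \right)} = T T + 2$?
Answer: $8370$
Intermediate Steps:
$k{\left(x \right)} = \left(-4 + x\right)^{2}$
$E{\left(u,T \right)} = 2 + T^{2}$ ($E{\left(u,T \right)} = T^{2} + 2 = 2 + T^{2}$)
$J{\left(d \right)} = d^{2} + 7 d$
$\left(k{\left(-1 \right)} E{\left(-1,- \frac{3}{-1} \right)} + 4\right) J{\left(3 \right)} = \left(\left(-4 - 1\right)^{2} \left(2 + \left(- \frac{3}{-1}\right)^{2}\right) + 4\right) 3 \left(7 + 3\right) = \left(\left(-5\right)^{2} \left(2 + \left(\left(-3\right) \left(-1\right)\right)^{2}\right) + 4\right) 3 \cdot 10 = \left(25 \left(2 + 3^{2}\right) + 4\right) 30 = \left(25 \left(2 + 9\right) + 4\right) 30 = \left(25 \cdot 11 + 4\right) 30 = \left(275 + 4\right) 30 = 279 \cdot 30 = 8370$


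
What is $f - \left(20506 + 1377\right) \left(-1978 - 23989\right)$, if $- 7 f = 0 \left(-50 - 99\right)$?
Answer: $568235861$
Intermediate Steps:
$f = 0$ ($f = - \frac{0 \left(-50 - 99\right)}{7} = - \frac{0 \left(-149\right)}{7} = \left(- \frac{1}{7}\right) 0 = 0$)
$f - \left(20506 + 1377\right) \left(-1978 - 23989\right) = 0 - \left(20506 + 1377\right) \left(-1978 - 23989\right) = 0 - 21883 \left(-25967\right) = 0 - -568235861 = 0 + 568235861 = 568235861$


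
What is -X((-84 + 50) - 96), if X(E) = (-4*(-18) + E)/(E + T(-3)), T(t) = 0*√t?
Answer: -29/65 ≈ -0.44615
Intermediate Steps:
T(t) = 0
X(E) = (72 + E)/E (X(E) = (-4*(-18) + E)/(E + 0) = (72 + E)/E)
-X((-84 + 50) - 96) = -(72 + ((-84 + 50) - 96))/((-84 + 50) - 96) = -(72 + (-34 - 96))/(-34 - 96) = -(72 - 130)/(-130) = -(-1)*(-58)/130 = -1*29/65 = -29/65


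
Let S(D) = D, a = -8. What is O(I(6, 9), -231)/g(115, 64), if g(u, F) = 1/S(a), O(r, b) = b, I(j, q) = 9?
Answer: 1848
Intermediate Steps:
g(u, F) = -⅛ (g(u, F) = 1/(-8) = -⅛)
O(I(6, 9), -231)/g(115, 64) = -231/(-⅛) = -231*(-8) = 1848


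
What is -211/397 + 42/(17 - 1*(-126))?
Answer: -13499/56771 ≈ -0.23778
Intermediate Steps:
-211/397 + 42/(17 - 1*(-126)) = -211*1/397 + 42/(17 + 126) = -211/397 + 42/143 = -13499/56771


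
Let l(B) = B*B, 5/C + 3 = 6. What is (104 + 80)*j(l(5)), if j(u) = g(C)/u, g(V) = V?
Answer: 184/15 ≈ 12.267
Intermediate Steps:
C = 5/3 (C = 5/(-3 + 6) = 5/3 ≈ 1.6667)
l(B) = B**2
j(u) = 5/(3*u)
(104 + 80)*j(l(5)) = (104 + 80)*(5/(3*(5**2))) = 184*((5/3)/25) = 184*((5/3)*(1/25)) = 184*(1/15) = 184/15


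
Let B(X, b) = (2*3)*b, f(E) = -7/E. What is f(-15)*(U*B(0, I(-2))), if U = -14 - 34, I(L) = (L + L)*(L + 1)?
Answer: -2688/5 ≈ -537.60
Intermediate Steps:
I(L) = 2*L*(1 + L) (I(L) = (2*L)*(1 + L) = 2*L*(1 + L))
B(X, b) = 6*b
U = -48
f(-15)*(U*B(0, I(-2))) = (-7/(-15))*(-288*2*(-2)*(1 - 2)) = (-7*(-1/15))*(-288*2*(-2)*(-1)) = 7*(-288*4)/15 = 7*(-48*24)/15 = (7/15)*(-1152) = -2688/5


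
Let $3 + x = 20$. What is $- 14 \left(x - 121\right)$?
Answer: $1456$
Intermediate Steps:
$x = 17$ ($x = -3 + 20 = 17$)
$- 14 \left(x - 121\right) = - 14 \left(17 - 121\right) = \left(-14\right) \left(-104\right) = 1456$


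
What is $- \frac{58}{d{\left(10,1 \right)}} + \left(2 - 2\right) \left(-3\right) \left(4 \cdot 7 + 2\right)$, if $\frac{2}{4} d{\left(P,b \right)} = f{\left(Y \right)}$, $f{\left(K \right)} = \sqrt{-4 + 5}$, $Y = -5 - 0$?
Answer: $-29$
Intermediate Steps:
$Y = -5$ ($Y = -5 + 0 = -5$)
$f{\left(K \right)} = 1$ ($f{\left(K \right)} = \sqrt{1} = 1$)
$d{\left(P,b \right)} = 2$ ($d{\left(P,b \right)} = 2 \cdot 1 = 2$)
$- \frac{58}{d{\left(10,1 \right)}} + \left(2 - 2\right) \left(-3\right) \left(4 \cdot 7 + 2\right) = - \frac{58}{2} + \left(2 - 2\right) \left(-3\right) \left(4 \cdot 7 + 2\right) = \left(-58\right) \frac{1}{2} + 0 \left(-3\right) \left(28 + 2\right) = -29 + 0 \cdot 30 = -29 + 0 = -29$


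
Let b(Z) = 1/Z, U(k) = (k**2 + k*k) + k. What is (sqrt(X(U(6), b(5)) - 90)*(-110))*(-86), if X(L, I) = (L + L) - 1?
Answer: 9460*sqrt(65) ≈ 76269.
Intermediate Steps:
U(k) = k + 2*k**2 (U(k) = (k**2 + k**2) + k = 2*k**2 + k = k + 2*k**2)
X(L, I) = -1 + 2*L (X(L, I) = 2*L - 1 = -1 + 2*L)
(sqrt(X(U(6), b(5)) - 90)*(-110))*(-86) = (sqrt((-1 + 2*(6*(1 + 2*6))) - 90)*(-110))*(-86) = (sqrt((-1 + 2*(6*(1 + 12))) - 90)*(-110))*(-86) = (sqrt((-1 + 2*(6*13)) - 90)*(-110))*(-86) = (sqrt((-1 + 2*78) - 90)*(-110))*(-86) = (sqrt((-1 + 156) - 90)*(-110))*(-86) = (sqrt(155 - 90)*(-110))*(-86) = (sqrt(65)*(-110))*(-86) = -110*sqrt(65)*(-86) = 9460*sqrt(65)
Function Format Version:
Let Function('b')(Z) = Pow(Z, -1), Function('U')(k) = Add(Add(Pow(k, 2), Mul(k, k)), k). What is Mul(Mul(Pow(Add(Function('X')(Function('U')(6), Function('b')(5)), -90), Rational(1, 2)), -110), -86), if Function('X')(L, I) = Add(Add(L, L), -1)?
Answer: Mul(9460, Pow(65, Rational(1, 2))) ≈ 76269.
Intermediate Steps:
Function('U')(k) = Add(k, Mul(2, Pow(k, 2))) (Function('U')(k) = Add(Add(Pow(k, 2), Pow(k, 2)), k) = Add(Mul(2, Pow(k, 2)), k) = Add(k, Mul(2, Pow(k, 2))))
Function('X')(L, I) = Add(-1, Mul(2, L)) (Function('X')(L, I) = Add(Mul(2, L), -1) = Add(-1, Mul(2, L)))
Mul(Mul(Pow(Add(Function('X')(Function('U')(6), Function('b')(5)), -90), Rational(1, 2)), -110), -86) = Mul(Mul(Pow(Add(Add(-1, Mul(2, Mul(6, Add(1, Mul(2, 6))))), -90), Rational(1, 2)), -110), -86) = Mul(Mul(Pow(Add(Add(-1, Mul(2, Mul(6, Add(1, 12)))), -90), Rational(1, 2)), -110), -86) = Mul(Mul(Pow(Add(Add(-1, Mul(2, Mul(6, 13))), -90), Rational(1, 2)), -110), -86) = Mul(Mul(Pow(Add(Add(-1, Mul(2, 78)), -90), Rational(1, 2)), -110), -86) = Mul(Mul(Pow(Add(Add(-1, 156), -90), Rational(1, 2)), -110), -86) = Mul(Mul(Pow(Add(155, -90), Rational(1, 2)), -110), -86) = Mul(Mul(Pow(65, Rational(1, 2)), -110), -86) = Mul(Mul(-110, Pow(65, Rational(1, 2))), -86) = Mul(9460, Pow(65, Rational(1, 2)))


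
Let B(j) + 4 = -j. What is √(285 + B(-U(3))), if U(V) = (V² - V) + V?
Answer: √290 ≈ 17.029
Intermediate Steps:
U(V) = V²
B(j) = -4 - j
√(285 + B(-U(3))) = √(285 + (-4 - (-1)*3²)) = √(285 + (-4 - (-1)*9)) = √(285 + (-4 - 1*(-9))) = √(285 + (-4 + 9)) = √(285 + 5) = √290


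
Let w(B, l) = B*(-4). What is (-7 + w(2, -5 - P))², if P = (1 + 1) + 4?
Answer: 225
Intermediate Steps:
P = 6 (P = 2 + 4 = 6)
w(B, l) = -4*B
(-7 + w(2, -5 - P))² = (-7 - 4*2)² = (-7 - 8)² = (-15)² = 225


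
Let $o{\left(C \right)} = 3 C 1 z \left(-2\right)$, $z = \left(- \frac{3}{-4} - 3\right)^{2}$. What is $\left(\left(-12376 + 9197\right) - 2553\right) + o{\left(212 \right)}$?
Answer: $- \frac{24343}{2} \approx -12172.0$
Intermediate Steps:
$z = \frac{81}{16}$ ($z = \left(\left(-3\right) \left(- \frac{1}{4}\right) - 3\right)^{2} = \left(\frac{3}{4} - 3\right)^{2} = \left(- \frac{9}{4}\right)^{2} = \frac{81}{16} \approx 5.0625$)
$o{\left(C \right)} = - \frac{243 C}{8}$ ($o{\left(C \right)} = 3 C 1 \cdot \frac{81}{16} \left(-2\right) = 3 C \frac{81}{16} \left(-2\right) = \frac{243 C}{16} \left(-2\right) = - \frac{243 C}{8}$)
$\left(\left(-12376 + 9197\right) - 2553\right) + o{\left(212 \right)} = \left(\left(-12376 + 9197\right) - 2553\right) - \frac{12879}{2} = \left(-3179 - 2553\right) - \frac{12879}{2} = -5732 - \frac{12879}{2} = - \frac{24343}{2}$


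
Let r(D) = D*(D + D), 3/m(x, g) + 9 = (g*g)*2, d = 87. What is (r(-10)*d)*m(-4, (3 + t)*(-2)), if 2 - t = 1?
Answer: 52200/119 ≈ 438.66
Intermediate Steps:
t = 1 (t = 2 - 1*1 = 2 - 1 = 1)
m(x, g) = 3/(-9 + 2*g**2) (m(x, g) = 3/(-9 + (g*g)*2) = 3/(-9 + g**2*2) = 3/(-9 + 2*g**2))
r(D) = 2*D**2 (r(D) = D*(2*D) = 2*D**2)
(r(-10)*d)*m(-4, (3 + t)*(-2)) = ((2*(-10)**2)*87)*(3/(-9 + 2*((3 + 1)*(-2))**2)) = ((2*100)*87)*(3/(-9 + 2*(4*(-2))**2)) = (200*87)*(3/(-9 + 2*(-8)**2)) = 17400*(3/(-9 + 2*64)) = 17400*(3/(-9 + 128)) = 17400*(3/119) = 52200/119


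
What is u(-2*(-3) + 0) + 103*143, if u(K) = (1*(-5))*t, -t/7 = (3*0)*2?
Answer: 14729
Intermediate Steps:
t = 0 (t = -7*3*0*2 = -0*2 = -7*0 = 0)
u(K) = 0 (u(K) = (1*(-5))*0 = -5*0 = 0)
u(-2*(-3) + 0) + 103*143 = 0 + 103*143 = 0 + 14729 = 14729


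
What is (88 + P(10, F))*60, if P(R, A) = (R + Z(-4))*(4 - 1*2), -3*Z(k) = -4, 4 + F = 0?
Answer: 6640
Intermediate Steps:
F = -4 (F = -4 + 0 = -4)
Z(k) = 4/3 (Z(k) = -⅓*(-4) = 4/3)
P(R, A) = 8/3 + 2*R (P(R, A) = (R + 4/3)*(4 - 1*2) = (4/3 + R)*(4 - 2) = (4/3 + R)*2 = 8/3 + 2*R)
(88 + P(10, F))*60 = (88 + (8/3 + 2*10))*60 = (88 + (8/3 + 20))*60 = (88 + 68/3)*60 = (332/3)*60 = 6640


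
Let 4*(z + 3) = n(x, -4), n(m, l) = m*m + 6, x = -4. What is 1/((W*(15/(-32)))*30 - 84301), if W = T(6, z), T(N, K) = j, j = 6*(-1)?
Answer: -8/673733 ≈ -1.1874e-5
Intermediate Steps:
n(m, l) = 6 + m² (n(m, l) = m² + 6 = 6 + m²)
z = 5/2 (z = -3 + (6 + (-4)²)/4 = -3 + (6 + 16)/4 = -3 + (¼)*22 = -3 + 11/2 = 5/2 ≈ 2.5000)
j = -6
T(N, K) = -6
W = -6
1/((W*(15/(-32)))*30 - 84301) = 1/(-90/(-32)*30 - 84301) = 1/(-90*(-1)/32*30 - 84301) = 1/(-6*(-15/32)*30 - 84301) = 1/((45/16)*30 - 84301) = 1/(675/8 - 84301) = 1/(-673733/8) = -8/673733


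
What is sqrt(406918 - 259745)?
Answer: sqrt(147173) ≈ 383.63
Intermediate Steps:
sqrt(406918 - 259745) = sqrt(147173)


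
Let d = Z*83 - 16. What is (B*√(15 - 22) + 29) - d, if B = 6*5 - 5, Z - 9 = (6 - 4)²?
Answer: -1034 + 25*I*√7 ≈ -1034.0 + 66.144*I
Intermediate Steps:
Z = 13 (Z = 9 + (6 - 4)² = 9 + 2² = 9 + 4 = 13)
B = 25 (B = 30 - 5 = 25)
d = 1063 (d = 13*83 - 16 = 1079 - 16 = 1063)
(B*√(15 - 22) + 29) - d = (25*√(15 - 22) + 29) - 1*1063 = (25*√(-7) + 29) - 1063 = (25*(I*√7) + 29) - 1063 = (25*I*√7 + 29) - 1063 = (29 + 25*I*√7) - 1063 = -1034 + 25*I*√7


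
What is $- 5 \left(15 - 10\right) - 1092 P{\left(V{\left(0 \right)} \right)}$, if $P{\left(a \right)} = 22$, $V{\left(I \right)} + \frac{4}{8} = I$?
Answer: $-24049$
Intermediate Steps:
$V{\left(I \right)} = - \frac{1}{2} + I$
$- 5 \left(15 - 10\right) - 1092 P{\left(V{\left(0 \right)} \right)} = - 5 \left(15 - 10\right) - 24024 = \left(-5\right) 5 - 24024 = -25 - 24024 = -24049$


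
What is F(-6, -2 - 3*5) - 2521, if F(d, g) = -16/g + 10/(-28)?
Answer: -599859/238 ≈ -2520.4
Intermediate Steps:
F(d, g) = -5/14 - 16/g (F(d, g) = -16/g + 10*(-1/28) = -16/g - 5/14 = -5/14 - 16/g)
F(-6, -2 - 3*5) - 2521 = (-5/14 - 16/(-2 - 3*5)) - 2521 = (-5/14 - 16/(-2 - 15)) - 2521 = (-5/14 - 16/(-17)) - 2521 = (-5/14 - 16*(-1/17)) - 2521 = (-5/14 + 16/17) - 2521 = 139/238 - 2521 = -599859/238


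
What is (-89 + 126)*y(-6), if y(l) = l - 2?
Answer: -296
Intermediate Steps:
y(l) = -2 + l
(-89 + 126)*y(-6) = (-89 + 126)*(-2 - 6) = 37*(-8) = -296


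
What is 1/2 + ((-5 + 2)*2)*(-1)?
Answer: 13/2 ≈ 6.5000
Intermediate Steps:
1/2 + ((-5 + 2)*2)*(-1) = ½ - 3*2*(-1) = ½ - 6*(-1) = ½ + 6 = 13/2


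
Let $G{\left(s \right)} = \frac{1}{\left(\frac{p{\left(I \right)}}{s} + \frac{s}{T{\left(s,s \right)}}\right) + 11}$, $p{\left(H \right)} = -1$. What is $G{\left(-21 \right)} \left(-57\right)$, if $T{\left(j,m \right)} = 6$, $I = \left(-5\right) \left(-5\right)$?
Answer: $- \frac{2394}{317} \approx -7.552$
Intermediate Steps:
$I = 25$
$G{\left(s \right)} = \frac{1}{11 - \frac{1}{s} + \frac{s}{6}}$ ($G{\left(s \right)} = \frac{1}{\left(- \frac{1}{s} + \frac{s}{6}\right) + 11} = \frac{1}{11 - \frac{1}{s} + \frac{s}{6}}$)
$G{\left(-21 \right)} \left(-57\right) = 6 \left(-21\right) \frac{1}{-6 + \left(-21\right)^{2} + 66 \left(-21\right)} \left(-57\right) = 6 \left(-21\right) \frac{1}{-6 + 441 - 1386} \left(-57\right) = 6 \left(-21\right) \frac{1}{-951} \left(-57\right) = 6 \left(-21\right) \left(- \frac{1}{951}\right) \left(-57\right) = \frac{42}{317} \left(-57\right) = - \frac{2394}{317}$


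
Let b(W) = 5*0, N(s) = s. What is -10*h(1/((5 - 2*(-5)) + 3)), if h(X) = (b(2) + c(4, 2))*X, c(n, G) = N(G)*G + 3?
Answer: -35/9 ≈ -3.8889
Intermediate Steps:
b(W) = 0
c(n, G) = 3 + G**2 (c(n, G) = G*G + 3 = G**2 + 3 = 3 + G**2)
h(X) = 7*X (h(X) = (0 + (3 + 2**2))*X = (0 + (3 + 4))*X = (0 + 7)*X = 7*X)
-10*h(1/((5 - 2*(-5)) + 3)) = -70/((5 - 2*(-5)) + 3) = -70/((5 + 10) + 3) = -70/(15 + 3) = -70/18 = -10*7/18 = -35/9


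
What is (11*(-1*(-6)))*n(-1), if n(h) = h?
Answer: -66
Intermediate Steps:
(11*(-1*(-6)))*n(-1) = (11*(-1*(-6)))*(-1) = (11*6)*(-1) = 66*(-1) = -66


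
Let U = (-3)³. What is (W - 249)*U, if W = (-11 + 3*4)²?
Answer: 6696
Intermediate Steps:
U = -27
W = 1 (W = (-11 + 12)² = 1² = 1)
(W - 249)*U = (1 - 249)*(-27) = -248*(-27) = 6696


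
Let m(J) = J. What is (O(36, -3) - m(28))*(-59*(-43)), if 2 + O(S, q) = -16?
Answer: -116702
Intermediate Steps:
O(S, q) = -18 (O(S, q) = -2 - 16 = -18)
(O(36, -3) - m(28))*(-59*(-43)) = (-18 - 1*28)*(-59*(-43)) = (-18 - 28)*2537 = -46*2537 = -116702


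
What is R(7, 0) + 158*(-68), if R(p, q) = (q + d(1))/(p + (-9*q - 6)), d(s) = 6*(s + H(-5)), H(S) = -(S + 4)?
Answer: -10732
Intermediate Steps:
H(S) = -4 - S (H(S) = -(4 + S) = -4 - S)
d(s) = 6 + 6*s (d(s) = 6*(s + (-4 - 1*(-5))) = 6*(s + (-4 + 5)) = 6*(s + 1) = 6*(1 + s) = 6 + 6*s)
R(p, q) = (12 + q)/(-6 + p - 9*q) (R(p, q) = (q + (6 + 6*1))/(p + (-9*q - 6)) = (q + (6 + 6))/(p + (-6 - 9*q)) = (q + 12)/(-6 + p - 9*q) = (12 + q)/(-6 + p - 9*q))
R(7, 0) + 158*(-68) = (12 + 0)/(-6 + 7 - 9*0) + 158*(-68) = 12/(-6 + 7 + 0) - 10744 = 12/1 - 10744 = 1*12 - 10744 = 12 - 10744 = -10732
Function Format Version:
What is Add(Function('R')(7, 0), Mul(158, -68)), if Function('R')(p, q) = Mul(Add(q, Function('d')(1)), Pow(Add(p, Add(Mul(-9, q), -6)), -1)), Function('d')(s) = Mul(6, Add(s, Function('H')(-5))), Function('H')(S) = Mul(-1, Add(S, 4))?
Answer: -10732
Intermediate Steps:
Function('H')(S) = Add(-4, Mul(-1, S)) (Function('H')(S) = Mul(-1, Add(4, S)) = Add(-4, Mul(-1, S)))
Function('d')(s) = Add(6, Mul(6, s)) (Function('d')(s) = Mul(6, Add(s, Add(-4, Mul(-1, -5)))) = Mul(6, Add(s, Add(-4, 5))) = Mul(6, Add(s, 1)) = Mul(6, Add(1, s)) = Add(6, Mul(6, s)))
Function('R')(p, q) = Mul(Pow(Add(-6, p, Mul(-9, q)), -1), Add(12, q)) (Function('R')(p, q) = Mul(Add(q, Add(6, Mul(6, 1))), Pow(Add(p, Add(Mul(-9, q), -6)), -1)) = Mul(Add(q, Add(6, 6)), Pow(Add(p, Add(-6, Mul(-9, q))), -1)) = Mul(Add(q, 12), Pow(Add(-6, p, Mul(-9, q)), -1)) = Mul(Add(12, q), Pow(Add(-6, p, Mul(-9, q)), -1)) = Mul(Pow(Add(-6, p, Mul(-9, q)), -1), Add(12, q)))
Add(Function('R')(7, 0), Mul(158, -68)) = Add(Mul(Pow(Add(-6, 7, Mul(-9, 0)), -1), Add(12, 0)), Mul(158, -68)) = Add(Mul(Pow(Add(-6, 7, 0), -1), 12), -10744) = Add(Mul(Pow(1, -1), 12), -10744) = Add(Mul(1, 12), -10744) = Add(12, -10744) = -10732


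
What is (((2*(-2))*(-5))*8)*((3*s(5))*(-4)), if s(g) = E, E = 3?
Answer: -5760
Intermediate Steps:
s(g) = 3
(((2*(-2))*(-5))*8)*((3*s(5))*(-4)) = (((2*(-2))*(-5))*8)*((3*3)*(-4)) = (-4*(-5)*8)*(9*(-4)) = (20*8)*(-36) = 160*(-36) = -5760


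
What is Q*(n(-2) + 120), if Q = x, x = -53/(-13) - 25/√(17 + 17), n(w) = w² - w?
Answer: 6678/13 - 1575*√34/17 ≈ -26.528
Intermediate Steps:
x = 53/13 - 25*√34/34 (x = -53*(-1/13) - 25*√34/34 = 53/13 - 25*√34/34 ≈ -0.21054)
Q = 53/13 - 25*√34/34 ≈ -0.21054
Q*(n(-2) + 120) = (53/13 - 25*√34/34)*(-2*(-1 - 2) + 120) = (53/13 - 25*√34/34)*(-2*(-3) + 120) = (53/13 - 25*√34/34)*(6 + 120) = (53/13 - 25*√34/34)*126 = 6678/13 - 1575*√34/17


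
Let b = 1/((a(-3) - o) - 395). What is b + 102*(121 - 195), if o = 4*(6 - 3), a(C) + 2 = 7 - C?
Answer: -3011653/399 ≈ -7548.0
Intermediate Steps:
a(C) = 5 - C (a(C) = -2 + (7 - C) = 5 - C)
o = 12 (o = 4*3 = 12)
b = -1/399 (b = 1/(((5 - 1*(-3)) - 1*12) - 395) = 1/(((5 + 3) - 12) - 395) = 1/((8 - 12) - 395) = 1/(-4 - 395) = 1/(-399) = -1/399 ≈ -0.0025063)
b + 102*(121 - 195) = -1/399 + 102*(121 - 195) = -1/399 + 102*(-74) = -1/399 - 7548 = -3011653/399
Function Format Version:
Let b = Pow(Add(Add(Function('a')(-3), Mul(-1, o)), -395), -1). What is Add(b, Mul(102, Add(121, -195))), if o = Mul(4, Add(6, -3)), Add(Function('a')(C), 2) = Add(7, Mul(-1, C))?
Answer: Rational(-3011653, 399) ≈ -7548.0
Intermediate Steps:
Function('a')(C) = Add(5, Mul(-1, C)) (Function('a')(C) = Add(-2, Add(7, Mul(-1, C))) = Add(5, Mul(-1, C)))
o = 12 (o = Mul(4, 3) = 12)
b = Rational(-1, 399) (b = Pow(Add(Add(Add(5, Mul(-1, -3)), Mul(-1, 12)), -395), -1) = Pow(Add(Add(Add(5, 3), -12), -395), -1) = Pow(Add(Add(8, -12), -395), -1) = Pow(Add(-4, -395), -1) = Pow(-399, -1) = Rational(-1, 399) ≈ -0.0025063)
Add(b, Mul(102, Add(121, -195))) = Add(Rational(-1, 399), Mul(102, Add(121, -195))) = Add(Rational(-1, 399), Mul(102, -74)) = Add(Rational(-1, 399), -7548) = Rational(-3011653, 399)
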